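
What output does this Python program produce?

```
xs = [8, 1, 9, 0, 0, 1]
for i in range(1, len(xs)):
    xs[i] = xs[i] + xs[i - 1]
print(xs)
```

i=1: xs[1] = 1+8 = 9 → [8, 9, 9, 0, 0, 1]
i=2: xs[2] = 9+9 = 18 → [8, 9, 18, 0, 0, 1]
i=3: xs[3] = 0+18 = 18 → [8, 9, 18, 18, 0, 1]
i=4: xs[4] = 0+18 = 18 → [8, 9, 18, 18, 18, 1]
i=5: xs[5] = 1+18 = 19 → [8, 9, 18, 18, 18, 19]

[8, 9, 18, 18, 18, 19]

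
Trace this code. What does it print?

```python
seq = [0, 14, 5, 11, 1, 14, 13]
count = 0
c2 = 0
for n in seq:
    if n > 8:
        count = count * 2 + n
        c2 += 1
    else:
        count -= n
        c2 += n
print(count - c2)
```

n=0: not >8, count = 0-0 = 0; c2=0
n=14: >8, count = 0*2+14 = 14; c2=1
n=5: not >8, count = 14-5 = 9; c2=6
n=11: >8, count = 9*2+11 = 29; c2=7
n=1: not >8, count = 29-1 = 28; c2=8
n=14: >8, count = 28*2+14 = 70; c2=9
n=13: >8, count = 70*2+13 = 153; c2=10
count-c2 = 153-10 = 143

143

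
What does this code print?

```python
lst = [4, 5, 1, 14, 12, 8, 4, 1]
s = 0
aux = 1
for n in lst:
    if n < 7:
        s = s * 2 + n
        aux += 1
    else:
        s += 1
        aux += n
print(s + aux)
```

n=4: <7, s = 0*2+4 = 4; aux=2
n=5: <7, s = 4*2+5 = 13; aux=3
n=1: <7, s = 13*2+1 = 27; aux=4
n=14: not <7, s = 27+1 = 28; aux=18
n=12: not <7, s = 28+1 = 29; aux=30
n=8: not <7, s = 29+1 = 30; aux=38
n=4: <7, s = 30*2+4 = 64; aux=39
n=1: <7, s = 64*2+1 = 129; aux=40
s+aux = 129+40 = 169

169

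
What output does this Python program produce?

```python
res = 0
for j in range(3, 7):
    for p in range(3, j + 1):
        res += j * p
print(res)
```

205

j=3,p=3: res = 0+9 = 9
j=4,p=3: res = 9+12 = 21
j=4,p=4: res = 21+16 = 37
j=5,p=3: res = 37+15 = 52
j=5,p=4: res = 52+20 = 72
j=5,p=5: res = 72+25 = 97
j=6,p=3: res = 97+18 = 115
j=6,p=4: res = 115+24 = 139
j=6,p=5: res = 139+30 = 169
j=6,p=6: res = 169+36 = 205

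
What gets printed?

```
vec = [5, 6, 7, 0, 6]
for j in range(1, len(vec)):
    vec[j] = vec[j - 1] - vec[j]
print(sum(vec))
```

j=1: vec[1] = 5-6 = -1 → [5, -1, 7, 0, 6]
j=2: vec[2] = (-1)-7 = -8 → [5, -1, -8, 0, 6]
j=3: vec[3] = (-8)-0 = -8 → [5, -1, -8, -8, 6]
j=4: vec[4] = (-8)-6 = -14 → [5, -1, -8, -8, -14]
sum = -26

-26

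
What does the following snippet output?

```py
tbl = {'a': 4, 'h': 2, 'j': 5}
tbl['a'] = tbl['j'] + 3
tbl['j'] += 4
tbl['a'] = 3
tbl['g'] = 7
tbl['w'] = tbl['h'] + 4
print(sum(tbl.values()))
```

27

tbl['a'] = tbl['j']+3 = 8 → {'a': 8, 'h': 2, 'j': 5}
tbl['j'] = 5+4 = 9 → {'a': 8, 'h': 2, 'j': 9}
tbl['a'] = 3 → {'a': 3, 'h': 2, 'j': 9}
tbl['g'] = 7 → {'a': 3, 'h': 2, 'j': 9, 'g': 7}
tbl['w'] = tbl['h']+4 = 6 → {'a': 3, 'h': 2, 'j': 9, 'g': 7, 'w': 6}
sum of values = 27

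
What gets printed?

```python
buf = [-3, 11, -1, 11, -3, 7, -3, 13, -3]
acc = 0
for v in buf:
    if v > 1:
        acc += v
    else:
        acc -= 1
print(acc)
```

v=-3: not >1, acc = 0-1 = -1
v=11: >1, acc = (-1)+11 = 10
v=-1: not >1, acc = 10-1 = 9
v=11: >1, acc = 9+11 = 20
v=-3: not >1, acc = 20-1 = 19
v=7: >1, acc = 19+7 = 26
v=-3: not >1, acc = 26-1 = 25
v=13: >1, acc = 25+13 = 38
v=-3: not >1, acc = 38-1 = 37

37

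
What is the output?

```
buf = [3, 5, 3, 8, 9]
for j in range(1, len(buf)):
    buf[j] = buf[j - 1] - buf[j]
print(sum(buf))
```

j=1: buf[1] = 3-5 = -2 → [3, -2, 3, 8, 9]
j=2: buf[2] = (-2)-3 = -5 → [3, -2, -5, 8, 9]
j=3: buf[3] = (-5)-8 = -13 → [3, -2, -5, -13, 9]
j=4: buf[4] = (-13)-9 = -22 → [3, -2, -5, -13, -22]
sum = -39

-39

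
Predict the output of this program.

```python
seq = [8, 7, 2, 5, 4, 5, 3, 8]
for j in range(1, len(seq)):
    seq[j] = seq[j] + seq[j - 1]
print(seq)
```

j=1: seq[1] = 7+8 = 15 → [8, 15, 2, 5, 4, 5, 3, 8]
j=2: seq[2] = 2+15 = 17 → [8, 15, 17, 5, 4, 5, 3, 8]
j=3: seq[3] = 5+17 = 22 → [8, 15, 17, 22, 4, 5, 3, 8]
j=4: seq[4] = 4+22 = 26 → [8, 15, 17, 22, 26, 5, 3, 8]
j=5: seq[5] = 5+26 = 31 → [8, 15, 17, 22, 26, 31, 3, 8]
j=6: seq[6] = 3+31 = 34 → [8, 15, 17, 22, 26, 31, 34, 8]
j=7: seq[7] = 8+34 = 42 → [8, 15, 17, 22, 26, 31, 34, 42]

[8, 15, 17, 22, 26, 31, 34, 42]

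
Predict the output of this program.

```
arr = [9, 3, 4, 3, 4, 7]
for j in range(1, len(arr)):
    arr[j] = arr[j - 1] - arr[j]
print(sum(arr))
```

-1

j=1: arr[1] = 9-3 = 6 → [9, 6, 4, 3, 4, 7]
j=2: arr[2] = 6-4 = 2 → [9, 6, 2, 3, 4, 7]
j=3: arr[3] = 2-3 = -1 → [9, 6, 2, -1, 4, 7]
j=4: arr[4] = (-1)-4 = -5 → [9, 6, 2, -1, -5, 7]
j=5: arr[5] = (-5)-7 = -12 → [9, 6, 2, -1, -5, -12]
sum = -1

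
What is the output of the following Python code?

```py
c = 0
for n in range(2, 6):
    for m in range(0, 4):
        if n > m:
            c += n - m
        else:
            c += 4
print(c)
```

45

n=2,m=0: 2>0, c = 0+2 = 2
n=2,m=1: 2>1, c = 2+1 = 3
n=2,m=2: not 2>2, c = 3+4 = 7
n=2,m=3: not 2>3, c = 7+4 = 11
n=3,m=0: 3>0, c = 11+3 = 14
n=3,m=1: 3>1, c = 14+2 = 16
n=3,m=2: 3>2, c = 16+1 = 17
n=3,m=3: not 3>3, c = 17+4 = 21
n=4,m=0: 4>0, c = 21+4 = 25
n=4,m=1: 4>1, c = 25+3 = 28
n=4,m=2: 4>2, c = 28+2 = 30
n=4,m=3: 4>3, c = 30+1 = 31
n=5,m=0: 5>0, c = 31+5 = 36
n=5,m=1: 5>1, c = 36+4 = 40
n=5,m=2: 5>2, c = 40+3 = 43
n=5,m=3: 5>3, c = 43+2 = 45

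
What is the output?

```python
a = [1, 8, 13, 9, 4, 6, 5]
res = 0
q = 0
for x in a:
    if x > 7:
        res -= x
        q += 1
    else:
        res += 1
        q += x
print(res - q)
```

x=1: not >7, res = 0+1 = 1; q=1
x=8: >7, res = 1-8 = -7; q=2
x=13: >7, res = (-7)-13 = -20; q=3
x=9: >7, res = (-20)-9 = -29; q=4
x=4: not >7, res = (-29)+1 = -28; q=8
x=6: not >7, res = (-28)+1 = -27; q=14
x=5: not >7, res = (-27)+1 = -26; q=19
res-q = (-26)-19 = -45

-45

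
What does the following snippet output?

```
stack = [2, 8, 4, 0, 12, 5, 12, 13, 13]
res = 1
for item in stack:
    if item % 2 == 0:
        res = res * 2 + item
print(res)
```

324

item=2: even, res = 1*2+2 = 4
item=8: even, res = 4*2+8 = 16
item=4: even, res = 16*2+4 = 36
item=0: even, res = 36*2+0 = 72
item=12: even, res = 72*2+12 = 156
item=5: not even
item=12: even, res = 156*2+12 = 324
item=13: not even
item=13: not even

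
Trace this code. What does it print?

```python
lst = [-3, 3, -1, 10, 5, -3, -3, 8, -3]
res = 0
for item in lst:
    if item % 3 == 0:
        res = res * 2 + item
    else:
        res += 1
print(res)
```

-19

item=-3: %3==0, res = 0*2+(-3) = -3
item=3: %3==0, res = (-3)*2+3 = -3
item=-1: not %3==0, res = (-3)+1 = -2
item=10: not %3==0, res = (-2)+1 = -1
item=5: not %3==0, res = (-1)+1 = 0
item=-3: %3==0, res = 0*2+(-3) = -3
item=-3: %3==0, res = (-3)*2+(-3) = -9
item=8: not %3==0, res = (-9)+1 = -8
item=-3: %3==0, res = (-8)*2+(-3) = -19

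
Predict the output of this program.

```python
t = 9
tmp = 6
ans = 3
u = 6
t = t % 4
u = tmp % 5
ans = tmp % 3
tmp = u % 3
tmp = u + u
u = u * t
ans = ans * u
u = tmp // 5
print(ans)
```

0

t = 9%4 = 1
u = 6%5 = 1
ans = 6%3 = 0
tmp = 1%3 = 1
tmp = 1+1 = 2
u = 1*1 = 1
ans = 0*1 = 0
u = 2//5 = 0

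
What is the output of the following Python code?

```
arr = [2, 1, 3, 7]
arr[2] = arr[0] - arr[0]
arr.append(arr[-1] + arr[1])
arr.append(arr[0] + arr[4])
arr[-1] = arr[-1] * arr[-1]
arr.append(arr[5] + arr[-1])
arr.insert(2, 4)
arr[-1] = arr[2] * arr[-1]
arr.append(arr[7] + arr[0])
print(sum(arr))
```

arr[2] = arr[0]-arr[0] = 2-2 = 0 → [2, 1, 0, 7]
append arr[-1]+arr[1] = 7+1 = 8 → [2, 1, 0, 7, 8]
append arr[0]+arr[4] = 2+8 = 10 → [2, 1, 0, 7, 8, 10]
arr[-1] = arr[-1]*arr[-1] = 10*10 = 100 → [2, 1, 0, 7, 8, 100]
append arr[5]+arr[-1] = 100+100 = 200 → [2, 1, 0, 7, 8, 100, 200]
insert 4 at 2 → [2, 1, 4, 0, 7, 8, 100, 200]
arr[-1] = arr[2]*arr[-1] = 4*200 = 800 → [2, 1, 4, 0, 7, 8, 100, 800]
append arr[7]+arr[0] = 800+2 = 802 → [2, 1, 4, 0, 7, 8, 100, 800, 802]
sum = 1724

1724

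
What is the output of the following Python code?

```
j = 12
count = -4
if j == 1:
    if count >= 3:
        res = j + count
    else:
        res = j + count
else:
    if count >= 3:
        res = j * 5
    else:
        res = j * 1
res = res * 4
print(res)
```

48

j=12, count=-4
j == 1 is False; count >= 3 is False
→ res = j * 1 = 12
res = 12*4 = 48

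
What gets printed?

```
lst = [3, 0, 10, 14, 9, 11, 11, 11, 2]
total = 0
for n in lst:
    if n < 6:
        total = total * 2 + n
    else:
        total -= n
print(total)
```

-118

n=3: <6, total = 0*2+3 = 3
n=0: <6, total = 3*2+0 = 6
n=10: not <6, total = 6-10 = -4
n=14: not <6, total = (-4)-14 = -18
n=9: not <6, total = (-18)-9 = -27
n=11: not <6, total = (-27)-11 = -38
n=11: not <6, total = (-38)-11 = -49
n=11: not <6, total = (-49)-11 = -60
n=2: <6, total = (-60)*2+2 = -118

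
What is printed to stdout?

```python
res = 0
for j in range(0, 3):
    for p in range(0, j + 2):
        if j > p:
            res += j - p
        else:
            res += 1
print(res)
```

j=0,p=0: not 0>0, res = 0+1 = 1
j=0,p=1: not 0>1, res = 1+1 = 2
j=1,p=0: 1>0, res = 2+1 = 3
j=1,p=1: not 1>1, res = 3+1 = 4
j=1,p=2: not 1>2, res = 4+1 = 5
j=2,p=0: 2>0, res = 5+2 = 7
j=2,p=1: 2>1, res = 7+1 = 8
j=2,p=2: not 2>2, res = 8+1 = 9
j=2,p=3: not 2>3, res = 9+1 = 10

10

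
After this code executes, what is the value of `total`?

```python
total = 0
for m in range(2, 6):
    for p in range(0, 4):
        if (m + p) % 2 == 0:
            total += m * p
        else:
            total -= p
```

m=2,p=0: even sum, total = 0+0 = 0
m=2,p=1: odd sum, total = 0-1 = -1
m=2,p=2: even sum, total = (-1)+4 = 3
m=2,p=3: odd sum, total = 3-3 = 0
m=3,p=0: odd sum, total = 0-0 = 0
m=3,p=1: even sum, total = 0+3 = 3
m=3,p=2: odd sum, total = 3-2 = 1
m=3,p=3: even sum, total = 1+9 = 10
m=4,p=0: even sum, total = 10+0 = 10
m=4,p=1: odd sum, total = 10-1 = 9
m=4,p=2: even sum, total = 9+8 = 17
m=4,p=3: odd sum, total = 17-3 = 14
m=5,p=0: odd sum, total = 14-0 = 14
m=5,p=1: even sum, total = 14+5 = 19
m=5,p=2: odd sum, total = 19-2 = 17
m=5,p=3: even sum, total = 17+15 = 32

32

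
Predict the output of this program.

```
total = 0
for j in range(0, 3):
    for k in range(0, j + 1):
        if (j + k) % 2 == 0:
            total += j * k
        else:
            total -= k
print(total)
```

4

j=0,k=0: even sum, total = 0+0 = 0
j=1,k=0: odd sum, total = 0-0 = 0
j=1,k=1: even sum, total = 0+1 = 1
j=2,k=0: even sum, total = 1+0 = 1
j=2,k=1: odd sum, total = 1-1 = 0
j=2,k=2: even sum, total = 0+4 = 4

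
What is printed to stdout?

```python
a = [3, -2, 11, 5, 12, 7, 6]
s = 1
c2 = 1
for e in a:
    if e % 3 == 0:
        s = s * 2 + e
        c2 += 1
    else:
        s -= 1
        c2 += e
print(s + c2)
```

61

e=3: %3==0, s = 1*2+3 = 5; c2=2
e=-2: not %3==0, s = 5-1 = 4; c2=0
e=11: not %3==0, s = 4-1 = 3; c2=11
e=5: not %3==0, s = 3-1 = 2; c2=16
e=12: %3==0, s = 2*2+12 = 16; c2=17
e=7: not %3==0, s = 16-1 = 15; c2=24
e=6: %3==0, s = 15*2+6 = 36; c2=25
s+c2 = 36+25 = 61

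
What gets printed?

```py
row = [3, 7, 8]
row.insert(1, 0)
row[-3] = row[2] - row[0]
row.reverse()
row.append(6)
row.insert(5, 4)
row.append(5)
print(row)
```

[8, 7, 4, 3, 6, 4, 5]

insert 0 at 1 → [3, 0, 7, 8]
row[-3] = row[2]-row[0] = 7-3 = 4 → [3, 4, 7, 8]
reverse → [8, 7, 4, 3]
append 6 → [8, 7, 4, 3, 6]
insert 4 at 5 → [8, 7, 4, 3, 6, 4]
append 5 → [8, 7, 4, 3, 6, 4, 5]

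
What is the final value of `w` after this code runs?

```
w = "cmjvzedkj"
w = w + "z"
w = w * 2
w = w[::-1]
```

'zjkdezvjmczjkdezvjmc'

+ 'z' → 'cmjvzedkjz'
repeat ×2 → 'cmjvzedkjzcmjvzedkjz'
reverse → 'zjkdezvjmczjkdezvjmc'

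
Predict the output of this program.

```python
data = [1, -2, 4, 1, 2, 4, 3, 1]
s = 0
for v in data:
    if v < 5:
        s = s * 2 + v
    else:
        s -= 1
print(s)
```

v=1: <5, s = 0*2+1 = 1
v=-2: <5, s = 1*2+(-2) = 0
v=4: <5, s = 0*2+4 = 4
v=1: <5, s = 4*2+1 = 9
v=2: <5, s = 9*2+2 = 20
v=4: <5, s = 20*2+4 = 44
v=3: <5, s = 44*2+3 = 91
v=1: <5, s = 91*2+1 = 183

183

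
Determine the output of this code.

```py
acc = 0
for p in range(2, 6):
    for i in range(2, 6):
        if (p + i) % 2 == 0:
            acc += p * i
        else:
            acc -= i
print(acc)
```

72

p=2,i=2: even sum, acc = 0+4 = 4
p=2,i=3: odd sum, acc = 4-3 = 1
p=2,i=4: even sum, acc = 1+8 = 9
p=2,i=5: odd sum, acc = 9-5 = 4
p=3,i=2: odd sum, acc = 4-2 = 2
p=3,i=3: even sum, acc = 2+9 = 11
p=3,i=4: odd sum, acc = 11-4 = 7
p=3,i=5: even sum, acc = 7+15 = 22
p=4,i=2: even sum, acc = 22+8 = 30
p=4,i=3: odd sum, acc = 30-3 = 27
p=4,i=4: even sum, acc = 27+16 = 43
p=4,i=5: odd sum, acc = 43-5 = 38
p=5,i=2: odd sum, acc = 38-2 = 36
p=5,i=3: even sum, acc = 36+15 = 51
p=5,i=4: odd sum, acc = 51-4 = 47
p=5,i=5: even sum, acc = 47+25 = 72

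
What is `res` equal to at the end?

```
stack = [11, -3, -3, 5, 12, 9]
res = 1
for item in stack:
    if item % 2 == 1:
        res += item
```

20

item=11: odd, res = 1+11 = 12
item=-3: odd, res = 12+(-3) = 9
item=-3: odd, res = 9+(-3) = 6
item=5: odd, res = 6+5 = 11
item=12: not odd
item=9: odd, res = 11+9 = 20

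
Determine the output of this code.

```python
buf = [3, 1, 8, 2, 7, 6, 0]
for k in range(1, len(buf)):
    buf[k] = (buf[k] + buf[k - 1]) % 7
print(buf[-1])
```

k=1: buf[1] = (1+3)%7 = 4 → [3, 4, 8, 2, 7, 6, 0]
k=2: buf[2] = (8+4)%7 = 5 → [3, 4, 5, 2, 7, 6, 0]
k=3: buf[3] = (2+5)%7 = 0 → [3, 4, 5, 0, 7, 6, 0]
k=4: buf[4] = (7+0)%7 = 0 → [3, 4, 5, 0, 0, 6, 0]
k=5: buf[5] = (6+0)%7 = 6 → [3, 4, 5, 0, 0, 6, 0]
k=6: buf[6] = (0+6)%7 = 6 → [3, 4, 5, 0, 0, 6, 6]

6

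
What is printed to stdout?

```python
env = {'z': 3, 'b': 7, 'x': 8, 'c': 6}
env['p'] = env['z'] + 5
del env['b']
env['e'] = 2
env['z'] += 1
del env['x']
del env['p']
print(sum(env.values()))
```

12

env['p'] = env['z']+5 = 8 → {'z': 3, 'b': 7, 'x': 8, 'c': 6, 'p': 8}
del 'b' → {'z': 3, 'x': 8, 'c': 6, 'p': 8}
env['e'] = 2 → {'z': 3, 'x': 8, 'c': 6, 'p': 8, 'e': 2}
env['z'] = 3+1 = 4 → {'z': 4, 'x': 8, 'c': 6, 'p': 8, 'e': 2}
del 'x' → {'z': 4, 'c': 6, 'p': 8, 'e': 2}
del 'p' → {'z': 4, 'c': 6, 'e': 2}
sum of values = 12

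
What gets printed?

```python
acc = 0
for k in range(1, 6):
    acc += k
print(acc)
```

15

k=1: acc = 0+1 = 1
k=2: acc = 1+2 = 3
k=3: acc = 3+3 = 6
k=4: acc = 6+4 = 10
k=5: acc = 10+5 = 15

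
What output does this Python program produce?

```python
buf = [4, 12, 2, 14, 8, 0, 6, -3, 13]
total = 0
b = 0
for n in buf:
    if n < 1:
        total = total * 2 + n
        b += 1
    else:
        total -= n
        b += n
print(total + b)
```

n=4: not <1, total = 0-4 = -4; b=4
n=12: not <1, total = (-4)-12 = -16; b=16
n=2: not <1, total = (-16)-2 = -18; b=18
n=14: not <1, total = (-18)-14 = -32; b=32
n=8: not <1, total = (-32)-8 = -40; b=40
n=0: <1, total = (-40)*2+0 = -80; b=41
n=6: not <1, total = (-80)-6 = -86; b=47
n=-3: <1, total = (-86)*2+(-3) = -175; b=48
n=13: not <1, total = (-175)-13 = -188; b=61
total+b = (-188)+61 = -127

-127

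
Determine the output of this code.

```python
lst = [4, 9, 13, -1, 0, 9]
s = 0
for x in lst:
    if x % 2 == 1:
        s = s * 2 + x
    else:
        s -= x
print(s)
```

67

x=4: not odd, s = 0-4 = -4
x=9: odd, s = (-4)*2+9 = 1
x=13: odd, s = 1*2+13 = 15
x=-1: odd, s = 15*2+(-1) = 29
x=0: not odd, s = 29-0 = 29
x=9: odd, s = 29*2+9 = 67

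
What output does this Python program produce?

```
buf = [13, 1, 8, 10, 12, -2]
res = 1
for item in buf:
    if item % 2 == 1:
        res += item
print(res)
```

item=13: odd, res = 1+13 = 14
item=1: odd, res = 14+1 = 15
item=8: not odd
item=10: not odd
item=12: not odd
item=-2: not odd

15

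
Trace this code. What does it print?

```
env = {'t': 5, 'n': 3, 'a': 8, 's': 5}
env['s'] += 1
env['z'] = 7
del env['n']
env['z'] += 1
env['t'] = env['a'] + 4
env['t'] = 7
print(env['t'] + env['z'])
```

15

env['s'] = 5+1 = 6 → {'t': 5, 'n': 3, 'a': 8, 's': 6}
env['z'] = 7 → {'t': 5, 'n': 3, 'a': 8, 's': 6, 'z': 7}
del 'n' → {'t': 5, 'a': 8, 's': 6, 'z': 7}
env['z'] = 7+1 = 8 → {'t': 5, 'a': 8, 's': 6, 'z': 8}
env['t'] = env['a']+4 = 12 → {'t': 12, 'a': 8, 's': 6, 'z': 8}
env['t'] = 7 → {'t': 7, 'a': 8, 's': 6, 'z': 8}
env['t']+env['z'] = 7+8 = 15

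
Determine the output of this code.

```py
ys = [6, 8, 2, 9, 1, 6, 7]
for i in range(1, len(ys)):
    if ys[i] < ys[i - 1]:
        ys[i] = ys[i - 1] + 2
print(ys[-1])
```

18

i=1: 8>=6, unchanged → [6, 8, 2, 9, 1, 6, 7]
i=2: 2<8, ys[2] = 8+2 = 10 → [6, 8, 10, 9, 1, 6, 7]
i=3: 9<10, ys[3] = 10+2 = 12 → [6, 8, 10, 12, 1, 6, 7]
i=4: 1<12, ys[4] = 12+2 = 14 → [6, 8, 10, 12, 14, 6, 7]
i=5: 6<14, ys[5] = 14+2 = 16 → [6, 8, 10, 12, 14, 16, 7]
i=6: 7<16, ys[6] = 16+2 = 18 → [6, 8, 10, 12, 14, 16, 18]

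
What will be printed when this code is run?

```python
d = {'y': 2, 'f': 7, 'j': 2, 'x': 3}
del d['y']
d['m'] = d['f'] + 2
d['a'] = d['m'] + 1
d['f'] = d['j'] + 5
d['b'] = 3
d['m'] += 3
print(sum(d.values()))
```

37

del 'y' → {'f': 7, 'j': 2, 'x': 3}
d['m'] = d['f']+2 = 9 → {'f': 7, 'j': 2, 'x': 3, 'm': 9}
d['a'] = d['m']+1 = 10 → {'f': 7, 'j': 2, 'x': 3, 'm': 9, 'a': 10}
d['f'] = d['j']+5 = 7 → {'f': 7, 'j': 2, 'x': 3, 'm': 9, 'a': 10}
d['b'] = 3 → {'f': 7, 'j': 2, 'x': 3, 'm': 9, 'a': 10, 'b': 3}
d['m'] = 9+3 = 12 → {'f': 7, 'j': 2, 'x': 3, 'm': 12, 'a': 10, 'b': 3}
sum of values = 37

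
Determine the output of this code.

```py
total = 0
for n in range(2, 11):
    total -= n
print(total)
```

-54

n=2: total = 0-2 = -2
n=3: total = (-2)-3 = -5
n=4: total = (-5)-4 = -9
n=5: total = (-9)-5 = -14
n=6: total = (-14)-6 = -20
n=7: total = (-20)-7 = -27
n=8: total = (-27)-8 = -35
n=9: total = (-35)-9 = -44
n=10: total = (-44)-10 = -54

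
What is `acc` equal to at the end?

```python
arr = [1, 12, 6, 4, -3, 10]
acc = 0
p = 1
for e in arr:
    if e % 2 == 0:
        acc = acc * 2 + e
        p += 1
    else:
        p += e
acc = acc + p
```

141

e=1: not even; p=2
e=12: even, acc = 0*2+12 = 12; p=3
e=6: even, acc = 12*2+6 = 30; p=4
e=4: even, acc = 30*2+4 = 64; p=5
e=-3: not even; p=2
e=10: even, acc = 64*2+10 = 138; p=3
acc+p = 138+3 = 141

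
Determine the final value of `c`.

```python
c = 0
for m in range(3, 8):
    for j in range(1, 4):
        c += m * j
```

m=3,j=1: c = 0+3 = 3
m=3,j=2: c = 3+6 = 9
m=3,j=3: c = 9+9 = 18
m=4,j=1: c = 18+4 = 22
m=4,j=2: c = 22+8 = 30
m=4,j=3: c = 30+12 = 42
m=5,j=1: c = 42+5 = 47
m=5,j=2: c = 47+10 = 57
m=5,j=3: c = 57+15 = 72
m=6,j=1: c = 72+6 = 78
m=6,j=2: c = 78+12 = 90
m=6,j=3: c = 90+18 = 108
m=7,j=1: c = 108+7 = 115
m=7,j=2: c = 115+14 = 129
m=7,j=3: c = 129+21 = 150

150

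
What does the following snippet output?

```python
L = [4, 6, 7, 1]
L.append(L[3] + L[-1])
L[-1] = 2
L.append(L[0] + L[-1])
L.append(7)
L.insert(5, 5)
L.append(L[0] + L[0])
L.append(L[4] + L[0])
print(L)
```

append L[3]+L[-1] = 1+1 = 2 → [4, 6, 7, 1, 2]
L[-1] = 2 → [4, 6, 7, 1, 2]
append L[0]+L[-1] = 4+2 = 6 → [4, 6, 7, 1, 2, 6]
append 7 → [4, 6, 7, 1, 2, 6, 7]
insert 5 at 5 → [4, 6, 7, 1, 2, 5, 6, 7]
append L[0]+L[0] = 4+4 = 8 → [4, 6, 7, 1, 2, 5, 6, 7, 8]
append L[4]+L[0] = 2+4 = 6 → [4, 6, 7, 1, 2, 5, 6, 7, 8, 6]

[4, 6, 7, 1, 2, 5, 6, 7, 8, 6]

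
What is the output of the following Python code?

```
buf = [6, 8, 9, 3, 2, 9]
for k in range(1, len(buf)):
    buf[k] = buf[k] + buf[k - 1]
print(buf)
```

k=1: buf[1] = 8+6 = 14 → [6, 14, 9, 3, 2, 9]
k=2: buf[2] = 9+14 = 23 → [6, 14, 23, 3, 2, 9]
k=3: buf[3] = 3+23 = 26 → [6, 14, 23, 26, 2, 9]
k=4: buf[4] = 2+26 = 28 → [6, 14, 23, 26, 28, 9]
k=5: buf[5] = 9+28 = 37 → [6, 14, 23, 26, 28, 37]

[6, 14, 23, 26, 28, 37]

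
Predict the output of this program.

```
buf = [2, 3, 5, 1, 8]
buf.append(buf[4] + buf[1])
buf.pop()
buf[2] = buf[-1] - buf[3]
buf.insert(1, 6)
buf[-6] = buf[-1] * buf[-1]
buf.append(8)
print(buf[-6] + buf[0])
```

70

append buf[4]+buf[1] = 8+3 = 11 → [2, 3, 5, 1, 8, 11]
pop() removes 11 → [2, 3, 5, 1, 8]
buf[2] = buf[-1]-buf[3] = 8-1 = 7 → [2, 3, 7, 1, 8]
insert 6 at 1 → [2, 6, 3, 7, 1, 8]
buf[-6] = buf[-1]*buf[-1] = 8*8 = 64 → [64, 6, 3, 7, 1, 8]
append 8 → [64, 6, 3, 7, 1, 8, 8]
buf[-6]+buf[0] = 6+64 = 70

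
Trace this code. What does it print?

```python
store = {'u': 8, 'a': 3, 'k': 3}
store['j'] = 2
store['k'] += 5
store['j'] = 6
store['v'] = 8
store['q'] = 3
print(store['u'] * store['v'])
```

store['j'] = 2 → {'u': 8, 'a': 3, 'k': 3, 'j': 2}
store['k'] = 3+5 = 8 → {'u': 8, 'a': 3, 'k': 8, 'j': 2}
store['j'] = 6 → {'u': 8, 'a': 3, 'k': 8, 'j': 6}
store['v'] = 8 → {'u': 8, 'a': 3, 'k': 8, 'j': 6, 'v': 8}
store['q'] = 3 → {'u': 8, 'a': 3, 'k': 8, 'j': 6, 'v': 8, 'q': 3}
store['u']*store['v'] = 8*8 = 64

64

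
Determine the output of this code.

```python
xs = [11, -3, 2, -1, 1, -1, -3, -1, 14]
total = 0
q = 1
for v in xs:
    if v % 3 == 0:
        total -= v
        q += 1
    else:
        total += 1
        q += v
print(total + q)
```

41

v=11: not %3==0, total = 0+1 = 1; q=12
v=-3: %3==0, total = 1-(-3) = 4; q=13
v=2: not %3==0, total = 4+1 = 5; q=15
v=-1: not %3==0, total = 5+1 = 6; q=14
v=1: not %3==0, total = 6+1 = 7; q=15
v=-1: not %3==0, total = 7+1 = 8; q=14
v=-3: %3==0, total = 8-(-3) = 11; q=15
v=-1: not %3==0, total = 11+1 = 12; q=14
v=14: not %3==0, total = 12+1 = 13; q=28
total+q = 13+28 = 41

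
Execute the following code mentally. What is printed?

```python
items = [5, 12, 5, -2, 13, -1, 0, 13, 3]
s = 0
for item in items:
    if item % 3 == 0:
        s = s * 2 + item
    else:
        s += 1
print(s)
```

item=5: not %3==0, s = 0+1 = 1
item=12: %3==0, s = 1*2+12 = 14
item=5: not %3==0, s = 14+1 = 15
item=-2: not %3==0, s = 15+1 = 16
item=13: not %3==0, s = 16+1 = 17
item=-1: not %3==0, s = 17+1 = 18
item=0: %3==0, s = 18*2+0 = 36
item=13: not %3==0, s = 36+1 = 37
item=3: %3==0, s = 37*2+3 = 77

77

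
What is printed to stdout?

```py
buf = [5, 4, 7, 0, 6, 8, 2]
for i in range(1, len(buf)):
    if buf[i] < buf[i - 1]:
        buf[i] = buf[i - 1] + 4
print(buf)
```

i=1: 4<5, buf[1] = 5+4 = 9 → [5, 9, 7, 0, 6, 8, 2]
i=2: 7<9, buf[2] = 9+4 = 13 → [5, 9, 13, 0, 6, 8, 2]
i=3: 0<13, buf[3] = 13+4 = 17 → [5, 9, 13, 17, 6, 8, 2]
i=4: 6<17, buf[4] = 17+4 = 21 → [5, 9, 13, 17, 21, 8, 2]
i=5: 8<21, buf[5] = 21+4 = 25 → [5, 9, 13, 17, 21, 25, 2]
i=6: 2<25, buf[6] = 25+4 = 29 → [5, 9, 13, 17, 21, 25, 29]

[5, 9, 13, 17, 21, 25, 29]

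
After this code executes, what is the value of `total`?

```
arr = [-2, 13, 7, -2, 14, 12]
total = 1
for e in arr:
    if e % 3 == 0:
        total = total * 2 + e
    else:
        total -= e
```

-46

e=-2: not %3==0, total = 1-(-2) = 3
e=13: not %3==0, total = 3-13 = -10
e=7: not %3==0, total = (-10)-7 = -17
e=-2: not %3==0, total = (-17)-(-2) = -15
e=14: not %3==0, total = (-15)-14 = -29
e=12: %3==0, total = (-29)*2+12 = -46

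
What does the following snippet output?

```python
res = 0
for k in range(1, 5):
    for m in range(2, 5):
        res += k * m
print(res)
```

90

k=1,m=2: res = 0+2 = 2
k=1,m=3: res = 2+3 = 5
k=1,m=4: res = 5+4 = 9
k=2,m=2: res = 9+4 = 13
k=2,m=3: res = 13+6 = 19
k=2,m=4: res = 19+8 = 27
k=3,m=2: res = 27+6 = 33
k=3,m=3: res = 33+9 = 42
k=3,m=4: res = 42+12 = 54
k=4,m=2: res = 54+8 = 62
k=4,m=3: res = 62+12 = 74
k=4,m=4: res = 74+16 = 90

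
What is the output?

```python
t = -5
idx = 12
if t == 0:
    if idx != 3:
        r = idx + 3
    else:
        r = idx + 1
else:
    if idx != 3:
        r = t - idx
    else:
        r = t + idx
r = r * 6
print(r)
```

-102

t=-5, idx=12
t == 0 is False; idx != 3 is True
→ r = t - idx = -17
r = (-17)*6 = -102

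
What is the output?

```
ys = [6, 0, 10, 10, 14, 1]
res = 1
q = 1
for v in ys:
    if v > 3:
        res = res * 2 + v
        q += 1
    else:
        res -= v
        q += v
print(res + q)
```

v=6: >3, res = 1*2+6 = 8; q=2
v=0: not >3, res = 8-0 = 8; q=2
v=10: >3, res = 8*2+10 = 26; q=3
v=10: >3, res = 26*2+10 = 62; q=4
v=14: >3, res = 62*2+14 = 138; q=5
v=1: not >3, res = 138-1 = 137; q=6
res+q = 137+6 = 143

143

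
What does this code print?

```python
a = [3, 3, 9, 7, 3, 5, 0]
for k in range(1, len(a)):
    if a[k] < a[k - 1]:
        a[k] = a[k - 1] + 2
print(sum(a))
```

71

k=1: 3>=3, unchanged → [3, 3, 9, 7, 3, 5, 0]
k=2: 9>=3, unchanged → [3, 3, 9, 7, 3, 5, 0]
k=3: 7<9, a[3] = 9+2 = 11 → [3, 3, 9, 11, 3, 5, 0]
k=4: 3<11, a[4] = 11+2 = 13 → [3, 3, 9, 11, 13, 5, 0]
k=5: 5<13, a[5] = 13+2 = 15 → [3, 3, 9, 11, 13, 15, 0]
k=6: 0<15, a[6] = 15+2 = 17 → [3, 3, 9, 11, 13, 15, 17]
sum = 71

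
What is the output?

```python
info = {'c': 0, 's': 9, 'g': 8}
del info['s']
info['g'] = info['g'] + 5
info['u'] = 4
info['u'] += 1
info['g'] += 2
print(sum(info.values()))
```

del 's' → {'c': 0, 'g': 8}
info['g'] = info['g']+5 = 13 → {'c': 0, 'g': 13}
info['u'] = 4 → {'c': 0, 'g': 13, 'u': 4}
info['u'] = 4+1 = 5 → {'c': 0, 'g': 13, 'u': 5}
info['g'] = 13+2 = 15 → {'c': 0, 'g': 15, 'u': 5}
sum of values = 20

20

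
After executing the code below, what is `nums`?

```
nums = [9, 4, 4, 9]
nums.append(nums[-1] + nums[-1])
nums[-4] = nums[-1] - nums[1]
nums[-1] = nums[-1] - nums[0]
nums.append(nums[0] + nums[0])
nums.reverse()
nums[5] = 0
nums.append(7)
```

append nums[-1]+nums[-1] = 9+9 = 18 → [9, 4, 4, 9, 18]
nums[-4] = nums[-1]-nums[1] = 18-4 = 14 → [9, 14, 4, 9, 18]
nums[-1] = nums[-1]-nums[0] = 18-9 = 9 → [9, 14, 4, 9, 9]
append nums[0]+nums[0] = 9+9 = 18 → [9, 14, 4, 9, 9, 18]
reverse → [18, 9, 9, 4, 14, 9]
nums[5] = 0 → [18, 9, 9, 4, 14, 0]
append 7 → [18, 9, 9, 4, 14, 0, 7]

[18, 9, 9, 4, 14, 0, 7]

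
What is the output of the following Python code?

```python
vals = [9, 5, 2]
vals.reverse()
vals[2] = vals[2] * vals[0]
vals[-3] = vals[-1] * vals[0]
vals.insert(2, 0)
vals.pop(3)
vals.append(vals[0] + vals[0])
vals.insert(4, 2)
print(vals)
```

reverse → [2, 5, 9]
vals[2] = vals[2]*vals[0] = 9*2 = 18 → [2, 5, 18]
vals[-3] = vals[-1]*vals[0] = 18*2 = 36 → [36, 5, 18]
insert 0 at 2 → [36, 5, 0, 18]
pop(3) removes 18 → [36, 5, 0]
append vals[0]+vals[0] = 36+36 = 72 → [36, 5, 0, 72]
insert 2 at 4 → [36, 5, 0, 72, 2]

[36, 5, 0, 72, 2]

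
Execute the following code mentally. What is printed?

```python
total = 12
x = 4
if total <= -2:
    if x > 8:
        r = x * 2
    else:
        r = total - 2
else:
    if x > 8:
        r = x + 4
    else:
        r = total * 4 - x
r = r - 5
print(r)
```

total=12, x=4
total <= -2 is False; x > 8 is False
→ r = total * 4 - x = 44
r = 44-5 = 39

39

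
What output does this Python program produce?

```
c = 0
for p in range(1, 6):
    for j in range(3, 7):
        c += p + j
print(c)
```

p=1,j=3: c = 0+4 = 4
p=1,j=4: c = 4+5 = 9
p=1,j=5: c = 9+6 = 15
p=1,j=6: c = 15+7 = 22
p=2,j=3: c = 22+5 = 27
p=2,j=4: c = 27+6 = 33
p=2,j=5: c = 33+7 = 40
p=2,j=6: c = 40+8 = 48
p=3,j=3: c = 48+6 = 54
p=3,j=4: c = 54+7 = 61
p=3,j=5: c = 61+8 = 69
p=3,j=6: c = 69+9 = 78
p=4,j=3: c = 78+7 = 85
p=4,j=4: c = 85+8 = 93
p=4,j=5: c = 93+9 = 102
p=4,j=6: c = 102+10 = 112
p=5,j=3: c = 112+8 = 120
p=5,j=4: c = 120+9 = 129
p=5,j=5: c = 129+10 = 139
p=5,j=6: c = 139+11 = 150

150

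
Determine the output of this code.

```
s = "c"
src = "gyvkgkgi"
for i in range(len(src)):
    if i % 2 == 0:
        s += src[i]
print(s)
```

cgvgg

i=0: add 'g' → 'cg'
i=1: skip
i=2: add 'v' → 'cgv'
i=3: skip
i=4: add 'g' → 'cgvg'
i=5: skip
i=6: add 'g' → 'cgvgg'
i=7: skip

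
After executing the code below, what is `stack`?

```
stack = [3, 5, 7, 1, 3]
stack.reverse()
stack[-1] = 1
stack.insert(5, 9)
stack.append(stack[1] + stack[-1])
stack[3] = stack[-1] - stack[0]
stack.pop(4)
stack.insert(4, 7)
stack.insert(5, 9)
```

reverse → [3, 1, 7, 5, 3]
stack[-1] = 1 → [3, 1, 7, 5, 1]
insert 9 at 5 → [3, 1, 7, 5, 1, 9]
append stack[1]+stack[-1] = 1+9 = 10 → [3, 1, 7, 5, 1, 9, 10]
stack[3] = stack[-1]-stack[0] = 10-3 = 7 → [3, 1, 7, 7, 1, 9, 10]
pop(4) removes 1 → [3, 1, 7, 7, 9, 10]
insert 7 at 4 → [3, 1, 7, 7, 7, 9, 10]
insert 9 at 5 → [3, 1, 7, 7, 7, 9, 9, 10]

[3, 1, 7, 7, 7, 9, 9, 10]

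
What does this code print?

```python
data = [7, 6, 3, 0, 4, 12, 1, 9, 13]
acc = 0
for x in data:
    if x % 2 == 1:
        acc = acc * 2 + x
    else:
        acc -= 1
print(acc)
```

131

x=7: odd, acc = 0*2+7 = 7
x=6: not odd, acc = 7-1 = 6
x=3: odd, acc = 6*2+3 = 15
x=0: not odd, acc = 15-1 = 14
x=4: not odd, acc = 14-1 = 13
x=12: not odd, acc = 13-1 = 12
x=1: odd, acc = 12*2+1 = 25
x=9: odd, acc = 25*2+9 = 59
x=13: odd, acc = 59*2+13 = 131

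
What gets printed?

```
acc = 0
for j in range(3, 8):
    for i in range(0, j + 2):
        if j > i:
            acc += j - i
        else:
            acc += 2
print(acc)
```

100

j=3,i=0: 3>0, acc = 0+3 = 3
j=3,i=1: 3>1, acc = 3+2 = 5
j=3,i=2: 3>2, acc = 5+1 = 6
j=3,i=3: not 3>3, acc = 6+2 = 8
j=3,i=4: not 3>4, acc = 8+2 = 10
j=4,i=0: 4>0, acc = 10+4 = 14
j=4,i=1: 4>1, acc = 14+3 = 17
j=4,i=2: 4>2, acc = 17+2 = 19
j=4,i=3: 4>3, acc = 19+1 = 20
j=4,i=4: not 4>4, acc = 20+2 = 22
j=4,i=5: not 4>5, acc = 22+2 = 24
j=5,i=0: 5>0, acc = 24+5 = 29
j=5,i=1: 5>1, acc = 29+4 = 33
j=5,i=2: 5>2, acc = 33+3 = 36
j=5,i=3: 5>3, acc = 36+2 = 38
j=5,i=4: 5>4, acc = 38+1 = 39
j=5,i=5: not 5>5, acc = 39+2 = 41
j=5,i=6: not 5>6, acc = 41+2 = 43
j=6,i=0: 6>0, acc = 43+6 = 49
j=6,i=1: 6>1, acc = 49+5 = 54
j=6,i=2: 6>2, acc = 54+4 = 58
j=6,i=3: 6>3, acc = 58+3 = 61
j=6,i=4: 6>4, acc = 61+2 = 63
j=6,i=5: 6>5, acc = 63+1 = 64
j=6,i=6: not 6>6, acc = 64+2 = 66
j=6,i=7: not 6>7, acc = 66+2 = 68
j=7,i=0: 7>0, acc = 68+7 = 75
j=7,i=1: 7>1, acc = 75+6 = 81
j=7,i=2: 7>2, acc = 81+5 = 86
j=7,i=3: 7>3, acc = 86+4 = 90
j=7,i=4: 7>4, acc = 90+3 = 93
j=7,i=5: 7>5, acc = 93+2 = 95
j=7,i=6: 7>6, acc = 95+1 = 96
j=7,i=7: not 7>7, acc = 96+2 = 98
j=7,i=8: not 7>8, acc = 98+2 = 100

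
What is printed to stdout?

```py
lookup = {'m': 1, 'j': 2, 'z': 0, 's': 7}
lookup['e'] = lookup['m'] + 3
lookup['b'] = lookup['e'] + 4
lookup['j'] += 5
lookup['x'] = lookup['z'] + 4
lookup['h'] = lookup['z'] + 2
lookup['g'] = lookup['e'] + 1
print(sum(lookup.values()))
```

lookup['e'] = lookup['m']+3 = 4 → {'m': 1, 'j': 2, 'z': 0, 's': 7, 'e': 4}
lookup['b'] = lookup['e']+4 = 8 → {'m': 1, 'j': 2, 'z': 0, 's': 7, 'e': 4, 'b': 8}
lookup['j'] = 2+5 = 7 → {'m': 1, 'j': 7, 'z': 0, 's': 7, 'e': 4, 'b': 8}
lookup['x'] = lookup['z']+4 = 4 → {'m': 1, 'j': 7, 'z': 0, 's': 7, 'e': 4, 'b': 8, 'x': 4}
lookup['h'] = lookup['z']+2 = 2 → {'m': 1, 'j': 7, 'z': 0, 's': 7, 'e': 4, 'b': 8, 'x': 4, 'h': 2}
lookup['g'] = lookup['e']+1 = 5 → {'m': 1, 'j': 7, 'z': 0, 's': 7, 'e': 4, 'b': 8, 'x': 4, 'h': 2, 'g': 5}
sum of values = 38

38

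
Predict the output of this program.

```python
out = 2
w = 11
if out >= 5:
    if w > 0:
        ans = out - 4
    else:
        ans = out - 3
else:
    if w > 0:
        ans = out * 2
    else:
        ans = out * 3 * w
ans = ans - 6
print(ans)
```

-2

out=2, w=11
out >= 5 is False; w > 0 is True
→ ans = out * 2 = 4
ans = 4-6 = -2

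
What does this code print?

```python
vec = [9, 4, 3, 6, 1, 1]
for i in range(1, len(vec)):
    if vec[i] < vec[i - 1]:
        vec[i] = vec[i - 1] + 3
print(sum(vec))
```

99

i=1: 4<9, vec[1] = 9+3 = 12 → [9, 12, 3, 6, 1, 1]
i=2: 3<12, vec[2] = 12+3 = 15 → [9, 12, 15, 6, 1, 1]
i=3: 6<15, vec[3] = 15+3 = 18 → [9, 12, 15, 18, 1, 1]
i=4: 1<18, vec[4] = 18+3 = 21 → [9, 12, 15, 18, 21, 1]
i=5: 1<21, vec[5] = 21+3 = 24 → [9, 12, 15, 18, 21, 24]
sum = 99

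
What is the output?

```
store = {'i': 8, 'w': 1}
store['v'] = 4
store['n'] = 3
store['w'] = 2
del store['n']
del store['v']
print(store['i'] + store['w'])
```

10

store['v'] = 4 → {'i': 8, 'w': 1, 'v': 4}
store['n'] = 3 → {'i': 8, 'w': 1, 'v': 4, 'n': 3}
store['w'] = 2 → {'i': 8, 'w': 2, 'v': 4, 'n': 3}
del 'n' → {'i': 8, 'w': 2, 'v': 4}
del 'v' → {'i': 8, 'w': 2}
store['i']+store['w'] = 8+2 = 10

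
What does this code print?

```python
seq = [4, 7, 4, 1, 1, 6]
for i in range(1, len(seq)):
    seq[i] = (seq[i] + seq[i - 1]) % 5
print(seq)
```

[4, 1, 0, 1, 2, 3]

i=1: seq[1] = (7+4)%5 = 1 → [4, 1, 4, 1, 1, 6]
i=2: seq[2] = (4+1)%5 = 0 → [4, 1, 0, 1, 1, 6]
i=3: seq[3] = (1+0)%5 = 1 → [4, 1, 0, 1, 1, 6]
i=4: seq[4] = (1+1)%5 = 2 → [4, 1, 0, 1, 2, 6]
i=5: seq[5] = (6+2)%5 = 3 → [4, 1, 0, 1, 2, 3]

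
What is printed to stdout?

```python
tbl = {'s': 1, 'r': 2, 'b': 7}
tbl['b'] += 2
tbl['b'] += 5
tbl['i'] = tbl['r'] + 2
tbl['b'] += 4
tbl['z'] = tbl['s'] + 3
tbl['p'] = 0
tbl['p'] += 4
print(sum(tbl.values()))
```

tbl['b'] = 7+2 = 9 → {'s': 1, 'r': 2, 'b': 9}
tbl['b'] = 9+5 = 14 → {'s': 1, 'r': 2, 'b': 14}
tbl['i'] = tbl['r']+2 = 4 → {'s': 1, 'r': 2, 'b': 14, 'i': 4}
tbl['b'] = 14+4 = 18 → {'s': 1, 'r': 2, 'b': 18, 'i': 4}
tbl['z'] = tbl['s']+3 = 4 → {'s': 1, 'r': 2, 'b': 18, 'i': 4, 'z': 4}
tbl['p'] = 0 → {'s': 1, 'r': 2, 'b': 18, 'i': 4, 'z': 4, 'p': 0}
tbl['p'] = 0+4 = 4 → {'s': 1, 'r': 2, 'b': 18, 'i': 4, 'z': 4, 'p': 4}
sum of values = 33

33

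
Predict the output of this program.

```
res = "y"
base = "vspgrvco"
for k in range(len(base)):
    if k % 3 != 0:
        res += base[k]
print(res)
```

k=0: skip
k=1: add 's' → 'ys'
k=2: add 'p' → 'ysp'
k=3: skip
k=4: add 'r' → 'yspr'
k=5: add 'v' → 'ysprv'
k=6: skip
k=7: add 'o' → 'ysprvo'

ysprvo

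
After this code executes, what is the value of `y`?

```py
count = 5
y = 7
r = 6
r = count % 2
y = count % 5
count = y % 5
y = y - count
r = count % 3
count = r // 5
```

0

r = 5%2 = 1
y = 5%5 = 0
count = 0%5 = 0
y = 0-0 = 0
r = 0%3 = 0
count = 0//5 = 0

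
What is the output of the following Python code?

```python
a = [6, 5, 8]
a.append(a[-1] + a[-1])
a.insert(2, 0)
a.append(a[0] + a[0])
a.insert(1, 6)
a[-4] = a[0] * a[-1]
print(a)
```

append a[-1]+a[-1] = 8+8 = 16 → [6, 5, 8, 16]
insert 0 at 2 → [6, 5, 0, 8, 16]
append a[0]+a[0] = 6+6 = 12 → [6, 5, 0, 8, 16, 12]
insert 6 at 1 → [6, 6, 5, 0, 8, 16, 12]
a[-4] = a[0]*a[-1] = 6*12 = 72 → [6, 6, 5, 72, 8, 16, 12]

[6, 6, 5, 72, 8, 16, 12]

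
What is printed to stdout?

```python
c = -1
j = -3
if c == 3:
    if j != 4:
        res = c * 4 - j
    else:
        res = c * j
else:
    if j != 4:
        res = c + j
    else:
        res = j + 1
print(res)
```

c=-1, j=-3
c == 3 is False; j != 4 is True
→ res = c + j = -4

-4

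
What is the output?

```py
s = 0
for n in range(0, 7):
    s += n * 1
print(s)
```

21

n=0: s = 0+0*1 = 0
n=1: s = 0+1*1 = 1
n=2: s = 1+2*1 = 3
n=3: s = 3+3*1 = 6
n=4: s = 6+4*1 = 10
n=5: s = 10+5*1 = 15
n=6: s = 15+6*1 = 21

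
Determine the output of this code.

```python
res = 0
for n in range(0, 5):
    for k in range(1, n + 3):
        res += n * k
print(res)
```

n=0,k=1: res = 0+0 = 0
n=0,k=2: res = 0+0 = 0
n=1,k=1: res = 0+1 = 1
n=1,k=2: res = 1+2 = 3
n=1,k=3: res = 3+3 = 6
n=2,k=1: res = 6+2 = 8
n=2,k=2: res = 8+4 = 12
n=2,k=3: res = 12+6 = 18
n=2,k=4: res = 18+8 = 26
n=3,k=1: res = 26+3 = 29
n=3,k=2: res = 29+6 = 35
n=3,k=3: res = 35+9 = 44
n=3,k=4: res = 44+12 = 56
n=3,k=5: res = 56+15 = 71
n=4,k=1: res = 71+4 = 75
n=4,k=2: res = 75+8 = 83
n=4,k=3: res = 83+12 = 95
n=4,k=4: res = 95+16 = 111
n=4,k=5: res = 111+20 = 131
n=4,k=6: res = 131+24 = 155

155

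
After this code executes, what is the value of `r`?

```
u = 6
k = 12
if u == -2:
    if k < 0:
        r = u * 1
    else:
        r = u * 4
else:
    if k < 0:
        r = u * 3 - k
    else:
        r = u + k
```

18

u=6, k=12
u == -2 is False; k < 0 is False
→ r = u + k = 18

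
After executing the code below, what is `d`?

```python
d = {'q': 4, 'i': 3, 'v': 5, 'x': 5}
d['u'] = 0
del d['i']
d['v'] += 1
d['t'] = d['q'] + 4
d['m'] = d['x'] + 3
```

{'q': 4, 'v': 6, 'x': 5, 'u': 0, 't': 8, 'm': 8}

d['u'] = 0 → {'q': 4, 'i': 3, 'v': 5, 'x': 5, 'u': 0}
del 'i' → {'q': 4, 'v': 5, 'x': 5, 'u': 0}
d['v'] = 5+1 = 6 → {'q': 4, 'v': 6, 'x': 5, 'u': 0}
d['t'] = d['q']+4 = 8 → {'q': 4, 'v': 6, 'x': 5, 'u': 0, 't': 8}
d['m'] = d['x']+3 = 8 → {'q': 4, 'v': 6, 'x': 5, 'u': 0, 't': 8, 'm': 8}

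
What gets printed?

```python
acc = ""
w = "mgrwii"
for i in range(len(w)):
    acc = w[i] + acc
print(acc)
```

i=0: prepend 'm' → 'm'
i=1: prepend 'g' → 'gm'
i=2: prepend 'r' → 'rgm'
i=3: prepend 'w' → 'wrgm'
i=4: prepend 'i' → 'iwrgm'
i=5: prepend 'i' → 'iiwrgm'

iiwrgm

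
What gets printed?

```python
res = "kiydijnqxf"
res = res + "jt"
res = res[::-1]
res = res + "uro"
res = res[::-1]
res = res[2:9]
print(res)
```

+ 'jt' → 'kiydijnqxfjt'
reverse → 'tjfxqnjidyik'
+ 'uro' → 'tjfxqnjidyikuro'
reverse → 'orukiydijnqxfjt'
slice [2:9] → 'ukiydij'

ukiydij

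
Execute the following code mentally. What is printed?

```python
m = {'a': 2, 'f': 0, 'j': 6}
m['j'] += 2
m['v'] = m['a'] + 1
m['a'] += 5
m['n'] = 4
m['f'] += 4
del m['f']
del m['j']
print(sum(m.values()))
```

m['j'] = 6+2 = 8 → {'a': 2, 'f': 0, 'j': 8}
m['v'] = m['a']+1 = 3 → {'a': 2, 'f': 0, 'j': 8, 'v': 3}
m['a'] = 2+5 = 7 → {'a': 7, 'f': 0, 'j': 8, 'v': 3}
m['n'] = 4 → {'a': 7, 'f': 0, 'j': 8, 'v': 3, 'n': 4}
m['f'] = 0+4 = 4 → {'a': 7, 'f': 4, 'j': 8, 'v': 3, 'n': 4}
del 'f' → {'a': 7, 'j': 8, 'v': 3, 'n': 4}
del 'j' → {'a': 7, 'v': 3, 'n': 4}
sum of values = 14

14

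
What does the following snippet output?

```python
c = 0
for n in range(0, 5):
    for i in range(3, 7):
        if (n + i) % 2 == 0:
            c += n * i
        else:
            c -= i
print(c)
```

48

n=0,i=3: odd sum, c = 0-3 = -3
n=0,i=4: even sum, c = (-3)+0 = -3
n=0,i=5: odd sum, c = (-3)-5 = -8
n=0,i=6: even sum, c = (-8)+0 = -8
n=1,i=3: even sum, c = (-8)+3 = -5
n=1,i=4: odd sum, c = (-5)-4 = -9
n=1,i=5: even sum, c = (-9)+5 = -4
n=1,i=6: odd sum, c = (-4)-6 = -10
n=2,i=3: odd sum, c = (-10)-3 = -13
n=2,i=4: even sum, c = (-13)+8 = -5
n=2,i=5: odd sum, c = (-5)-5 = -10
n=2,i=6: even sum, c = (-10)+12 = 2
n=3,i=3: even sum, c = 2+9 = 11
n=3,i=4: odd sum, c = 11-4 = 7
n=3,i=5: even sum, c = 7+15 = 22
n=3,i=6: odd sum, c = 22-6 = 16
n=4,i=3: odd sum, c = 16-3 = 13
n=4,i=4: even sum, c = 13+16 = 29
n=4,i=5: odd sum, c = 29-5 = 24
n=4,i=6: even sum, c = 24+24 = 48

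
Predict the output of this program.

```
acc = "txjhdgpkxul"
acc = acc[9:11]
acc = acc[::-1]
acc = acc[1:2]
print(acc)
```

u

slice [9:11] → 'ul'
reverse → 'lu'
slice [1:2] → 'u'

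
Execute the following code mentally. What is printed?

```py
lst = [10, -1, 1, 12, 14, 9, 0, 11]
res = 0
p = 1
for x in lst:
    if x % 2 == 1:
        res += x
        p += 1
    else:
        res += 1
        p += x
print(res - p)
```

x=10: not odd, res = 0+1 = 1; p=11
x=-1: odd, res = 1+(-1) = 0; p=12
x=1: odd, res = 0+1 = 1; p=13
x=12: not odd, res = 1+1 = 2; p=25
x=14: not odd, res = 2+1 = 3; p=39
x=9: odd, res = 3+9 = 12; p=40
x=0: not odd, res = 12+1 = 13; p=40
x=11: odd, res = 13+11 = 24; p=41
res-p = 24-41 = -17

-17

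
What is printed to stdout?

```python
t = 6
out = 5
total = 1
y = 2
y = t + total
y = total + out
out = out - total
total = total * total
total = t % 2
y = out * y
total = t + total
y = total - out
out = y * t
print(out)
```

12

y = 6+1 = 7
y = 1+5 = 6
out = 5-1 = 4
total = 1*1 = 1
total = 6%2 = 0
y = 4*6 = 24
total = 6+0 = 6
y = 6-4 = 2
out = 2*6 = 12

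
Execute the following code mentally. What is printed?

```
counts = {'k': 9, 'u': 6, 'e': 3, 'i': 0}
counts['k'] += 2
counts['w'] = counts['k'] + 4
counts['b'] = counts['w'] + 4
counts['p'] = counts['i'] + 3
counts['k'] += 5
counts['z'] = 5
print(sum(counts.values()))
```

67

counts['k'] = 9+2 = 11 → {'k': 11, 'u': 6, 'e': 3, 'i': 0}
counts['w'] = counts['k']+4 = 15 → {'k': 11, 'u': 6, 'e': 3, 'i': 0, 'w': 15}
counts['b'] = counts['w']+4 = 19 → {'k': 11, 'u': 6, 'e': 3, 'i': 0, 'w': 15, 'b': 19}
counts['p'] = counts['i']+3 = 3 → {'k': 11, 'u': 6, 'e': 3, 'i': 0, 'w': 15, 'b': 19, 'p': 3}
counts['k'] = 11+5 = 16 → {'k': 16, 'u': 6, 'e': 3, 'i': 0, 'w': 15, 'b': 19, 'p': 3}
counts['z'] = 5 → {'k': 16, 'u': 6, 'e': 3, 'i': 0, 'w': 15, 'b': 19, 'p': 3, 'z': 5}
sum of values = 67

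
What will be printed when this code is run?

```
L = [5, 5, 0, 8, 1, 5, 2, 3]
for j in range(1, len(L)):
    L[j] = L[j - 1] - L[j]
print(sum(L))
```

j=1: L[1] = 5-5 = 0 → [5, 0, 0, 8, 1, 5, 2, 3]
j=2: L[2] = 0-0 = 0 → [5, 0, 0, 8, 1, 5, 2, 3]
j=3: L[3] = 0-8 = -8 → [5, 0, 0, -8, 1, 5, 2, 3]
j=4: L[4] = (-8)-1 = -9 → [5, 0, 0, -8, -9, 5, 2, 3]
j=5: L[5] = (-9)-5 = -14 → [5, 0, 0, -8, -9, -14, 2, 3]
j=6: L[6] = (-14)-2 = -16 → [5, 0, 0, -8, -9, -14, -16, 3]
j=7: L[7] = (-16)-3 = -19 → [5, 0, 0, -8, -9, -14, -16, -19]
sum = -61

-61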